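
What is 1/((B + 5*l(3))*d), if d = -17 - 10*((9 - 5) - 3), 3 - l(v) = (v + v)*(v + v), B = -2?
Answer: 1/4509 ≈ 0.00022178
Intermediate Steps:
l(v) = 3 - 4*v² (l(v) = 3 - (v + v)*(v + v) = 3 - 2*v*2*v = 3 - 4*v²)
d = -27 (d = -17 - 10*(4 - 3) = -17 - 10*1 = -17 - 10 = -27)
1/((B + 5*l(3))*d) = 1/((-2 + 5*(3 - 4*3²))*(-27)) = 1/((-2 + 5*(3 - 4*9))*(-27)) = 1/((-2 + 5*(3 - 36))*(-27)) = 1/((-2 + 5*(-33))*(-27)) = 1/((-2 - 165)*(-27)) = 1/(-167*(-27)) = 1/4509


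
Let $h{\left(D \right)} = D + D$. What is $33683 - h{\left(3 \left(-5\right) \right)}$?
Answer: $33713$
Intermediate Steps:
$h{\left(D \right)} = 2 D$
$33683 - h{\left(3 \left(-5\right) \right)} = 33683 - 2 \cdot 3 \left(-5\right) = 33683 - 2 \left(-15\right) = 33683 - -30 = 33683 + 30 = 33713$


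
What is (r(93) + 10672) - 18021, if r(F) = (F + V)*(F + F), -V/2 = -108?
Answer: 50125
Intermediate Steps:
V = 216 (V = -2*(-108) = 216)
r(F) = 2*F*(216 + F) (r(F) = (F + 216)*(F + F) = (216 + F)*(2*F) = 2*F*(216 + F))
(r(93) + 10672) - 18021 = (2*93*(216 + 93) + 10672) - 18021 = (2*93*309 + 10672) - 18021 = (57474 + 10672) - 18021 = 68146 - 18021 = 50125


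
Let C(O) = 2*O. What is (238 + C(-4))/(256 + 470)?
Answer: 115/363 ≈ 0.31680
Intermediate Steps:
(238 + C(-4))/(256 + 470) = (238 + 2*(-4))/(256 + 470) = (238 - 8)/726 = 230*(1/726) = 115/363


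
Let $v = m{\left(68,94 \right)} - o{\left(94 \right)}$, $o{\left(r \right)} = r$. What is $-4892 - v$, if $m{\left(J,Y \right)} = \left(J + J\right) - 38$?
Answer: $-4896$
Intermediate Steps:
$m{\left(J,Y \right)} = -38 + 2 J$ ($m{\left(J,Y \right)} = 2 J - 38 = -38 + 2 J$)
$v = 4$ ($v = \left(-38 + 2 \cdot 68\right) - 94 = \left(-38 + 136\right) - 94 = 98 - 94 = 4$)
$-4892 - v = -4892 - 4 = -4896$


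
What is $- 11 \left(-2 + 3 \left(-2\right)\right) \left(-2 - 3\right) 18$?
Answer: $-7920$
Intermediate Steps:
$- 11 \left(-2 + 3 \left(-2\right)\right) \left(-2 - 3\right) 18 = - 11 \left(-2 - 6\right) \left(-5\right) 18 = - 11 \left(\left(-8\right) \left(-5\right)\right) 18 = \left(-11\right) 40 \cdot 18 = \left(-440\right) 18 = -7920$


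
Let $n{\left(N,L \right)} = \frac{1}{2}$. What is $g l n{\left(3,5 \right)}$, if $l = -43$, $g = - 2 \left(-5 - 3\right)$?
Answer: $-344$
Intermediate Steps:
$n{\left(N,L \right)} = \frac{1}{2}$
$g = 16$ ($g = - 2 \left(-5 - 3\right) = \left(-2\right) \left(-8\right) = 16$)
$g l n{\left(3,5 \right)} = 16 \left(-43\right) \frac{1}{2} = \left(-688\right) \frac{1}{2} = -344$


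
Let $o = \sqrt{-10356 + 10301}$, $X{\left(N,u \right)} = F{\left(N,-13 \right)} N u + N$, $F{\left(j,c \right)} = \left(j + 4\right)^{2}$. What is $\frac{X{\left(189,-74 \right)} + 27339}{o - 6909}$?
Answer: $\frac{1799576818137}{23867168} + \frac{260468493 i \sqrt{55}}{23867168} \approx 75400.0 + 80.935 i$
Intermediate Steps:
$F{\left(j,c \right)} = \left(4 + j\right)^{2}$
$X{\left(N,u \right)} = N + N u \left(4 + N\right)^{2}$ ($X{\left(N,u \right)} = \left(4 + N\right)^{2} N u + N = N \left(4 + N\right)^{2} u + N = N u \left(4 + N\right)^{2} + N = N + N u \left(4 + N\right)^{2}$)
$o = i \sqrt{55}$ ($o = \sqrt{-55} = i \sqrt{55} \approx 7.4162 i$)
$\frac{X{\left(189,-74 \right)} + 27339}{o - 6909} = \frac{189 \left(1 - 74 \left(4 + 189\right)^{2}\right) + 27339}{i \sqrt{55} - 6909} = \frac{189 \left(1 - 74 \cdot 193^{2}\right) + 27339}{-6909 + i \sqrt{55}} = \frac{189 \left(1 - 2756426\right) + 27339}{-6909 + i \sqrt{55}} = \frac{189 \left(-2756425\right) + 27339}{-6909 + i \sqrt{55}} = \frac{-520964325 + 27339}{-6909 + i \sqrt{55}} = - \frac{520936986}{-6909 + i \sqrt{55}}$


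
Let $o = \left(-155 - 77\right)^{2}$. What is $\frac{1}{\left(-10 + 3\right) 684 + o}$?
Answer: $\frac{1}{49036} \approx 2.0393 \cdot 10^{-5}$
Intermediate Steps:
$o = 53824$ ($o = \left(-232\right)^{2} = 53824$)
$\frac{1}{\left(-10 + 3\right) 684 + o} = \frac{1}{\left(-10 + 3\right) 684 + 53824} = \frac{1}{\left(-7\right) 684 + 53824} = \frac{1}{-4788 + 53824} = \frac{1}{49036}$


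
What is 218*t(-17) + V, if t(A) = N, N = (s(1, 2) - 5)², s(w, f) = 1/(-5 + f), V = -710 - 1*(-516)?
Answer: 54062/9 ≈ 6006.9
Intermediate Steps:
V = -194 (V = -710 + 516 = -194)
N = 256/9 (N = (1/(-5 + 2) - 5)² = (1/(-3) - 5)² = (-⅓ - 5)² = (-16/3)² = 256/9 ≈ 28.444)
t(A) = 256/9
218*t(-17) + V = 218*(256/9) - 194 = 55808/9 - 194 = 54062/9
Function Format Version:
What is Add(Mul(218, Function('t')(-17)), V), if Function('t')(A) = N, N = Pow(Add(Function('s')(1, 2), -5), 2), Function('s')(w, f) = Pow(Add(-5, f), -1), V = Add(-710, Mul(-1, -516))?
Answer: Rational(54062, 9) ≈ 6006.9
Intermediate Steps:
V = -194 (V = Add(-710, 516) = -194)
N = Rational(256, 9) (N = Pow(Add(Pow(Add(-5, 2), -1), -5), 2) = Pow(Add(Pow(-3, -1), -5), 2) = Pow(Add(Rational(-1, 3), -5), 2) = Pow(Rational(-16, 3), 2) = Rational(256, 9) ≈ 28.444)
Function('t')(A) = Rational(256, 9)
Add(Mul(218, Function('t')(-17)), V) = Add(Mul(218, Rational(256, 9)), -194) = Add(Rational(55808, 9), -194) = Rational(54062, 9)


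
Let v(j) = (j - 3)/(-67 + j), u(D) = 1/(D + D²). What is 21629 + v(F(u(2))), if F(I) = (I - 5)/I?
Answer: 64888/3 ≈ 21629.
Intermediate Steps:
F(I) = (-5 + I)/I
v(j) = (-3 + j)/(-67 + j)
21629 + v(F(u(2))) = 21629 + (-3 + (-5 + 1/(2*(1 + 2)))/((1/(2*(1 + 2)))))/(-67 + (-5 + 1/(2*(1 + 2)))/((1/(2*(1 + 2))))) = 21629 + (-3 + (-5 + (½)/3)/(((½)/3)))/(-67 + (-5 + (½)/3)/(((½)/3))) = 21629 + (-3 + (-5 + (½)*(⅓))/(((½)*(⅓))))/(-67 + (-5 + (½)*(⅓))/(((½)*(⅓)))) = 21629 + (-3 + (-5 + ⅙)/(⅙))/(-67 + (-5 + ⅙)/(⅙)) = 21629 + (-3 + 6*(-29/6))/(-67 + 6*(-29/6)) = 21629 + (-3 - 29)/(-67 - 29) = 21629 - 32/(-96) = 21629 - 1/96*(-32) = 21629 + ⅓ = 64888/3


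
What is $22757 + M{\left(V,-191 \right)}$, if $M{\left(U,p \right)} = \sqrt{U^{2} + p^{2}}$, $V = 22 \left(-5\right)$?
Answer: $22757 + \sqrt{48581} \approx 22977.0$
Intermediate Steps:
$V = -110$
$22757 + M{\left(V,-191 \right)} = 22757 + \sqrt{\left(-110\right)^{2} + \left(-191\right)^{2}} = 22757 + \sqrt{12100 + 36481} = 22757 + \sqrt{48581}$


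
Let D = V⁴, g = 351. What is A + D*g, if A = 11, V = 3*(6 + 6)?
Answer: 589545227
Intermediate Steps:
V = 36 (V = 3*12 = 36)
D = 1679616 (D = 36⁴ = 1679616)
A + D*g = 11 + 1679616*351 = 11 + 589545216 = 589545227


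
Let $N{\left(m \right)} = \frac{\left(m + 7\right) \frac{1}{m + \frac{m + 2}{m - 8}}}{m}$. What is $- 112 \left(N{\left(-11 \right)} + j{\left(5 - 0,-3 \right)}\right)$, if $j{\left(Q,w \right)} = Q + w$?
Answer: $- \frac{60536}{275} \approx -220.13$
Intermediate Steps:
$N{\left(m \right)} = \frac{7 + m}{m \left(m + \frac{2 + m}{-8 + m}\right)}$ ($N{\left(m \right)} = \frac{\left(7 + m\right) \frac{1}{m + \frac{2 + m}{-8 + m}}}{m} = \frac{\frac{1}{m + \frac{2 + m}{-8 + m}} \left(7 + m\right)}{m} = \frac{7 + m}{m \left(m + \frac{2 + m}{-8 + m}\right)}$)
$- 112 \left(N{\left(-11 \right)} + j{\left(5 - 0,-3 \right)}\right) = - 112 \left(\frac{-56 + \left(-11\right)^{2} - -11}{\left(-11\right) \left(2 + \left(-11\right)^{2} - -77\right)} + \left(\left(5 - 0\right) - 3\right)\right) = - 112 \left(- \frac{-56 + 121 + 11}{11 \left(2 + 121 + 77\right)} + \left(\left(5 + 0\right) - 3\right)\right) = - 112 \left(\left(- \frac{1}{11}\right) \frac{1}{200} \cdot 76 + \left(5 - 3\right)\right) = - 112 \left(\left(- \frac{1}{11}\right) \frac{1}{200} \cdot 76 + 2\right) = - 112 \left(- \frac{19}{550} + 2\right) = \left(-112\right) \frac{1081}{550} = - \frac{60536}{275}$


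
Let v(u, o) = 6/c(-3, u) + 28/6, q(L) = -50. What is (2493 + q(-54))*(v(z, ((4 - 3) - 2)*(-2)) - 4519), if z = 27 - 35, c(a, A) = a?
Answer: -33100207/3 ≈ -1.1033e+7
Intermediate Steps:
z = -8
v(u, o) = 8/3 (v(u, o) = 6/(-3) + 28/6 = 6*(-⅓) + 28*(⅙) = -2 + 14/3 = 8/3)
(2493 + q(-54))*(v(z, ((4 - 3) - 2)*(-2)) - 4519) = (2493 - 50)*(8/3 - 4519) = 2443*(-13549/3) = -33100207/3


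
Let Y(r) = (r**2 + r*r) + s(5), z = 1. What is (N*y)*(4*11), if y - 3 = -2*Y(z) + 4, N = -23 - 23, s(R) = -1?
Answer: -10120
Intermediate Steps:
N = -46
Y(r) = -1 + 2*r**2 (Y(r) = (r**2 + r*r) - 1 = (r**2 + r**2) - 1 = 2*r**2 - 1 = -1 + 2*r**2)
y = 5 (y = 3 + (-2*(-1 + 2*1**2) + 4) = 3 + (-2*(-1 + 2*1) + 4) = 3 + (-2*(-1 + 2) + 4) = 3 + (-2*1 + 4) = 3 + (-2 + 4) = 3 + 2 = 5)
(N*y)*(4*11) = (-46*5)*(4*11) = -230*44 = -10120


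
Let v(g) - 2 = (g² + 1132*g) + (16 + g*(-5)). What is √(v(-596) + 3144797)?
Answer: √2828339 ≈ 1681.8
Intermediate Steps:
v(g) = 18 + g² + 1127*g (v(g) = 2 + ((g² + 1132*g) + (16 + g*(-5))) = 2 + ((g² + 1132*g) + (16 - 5*g)) = 2 + (16 + g² + 1127*g) = 18 + g² + 1127*g)
√(v(-596) + 3144797) = √((18 + (-596)² + 1127*(-596)) + 3144797) = √((18 + 355216 - 671692) + 3144797) = √(-316458 + 3144797) = √2828339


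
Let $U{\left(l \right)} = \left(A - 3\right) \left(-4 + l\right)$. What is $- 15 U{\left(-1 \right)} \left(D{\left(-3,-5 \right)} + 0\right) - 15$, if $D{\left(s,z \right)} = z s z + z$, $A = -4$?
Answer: $41985$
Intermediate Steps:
$D{\left(s,z \right)} = z + s z^{2}$ ($D{\left(s,z \right)} = s z z + z = s z^{2} + z = z + s z^{2}$)
$U{\left(l \right)} = 28 - 7 l$ ($U{\left(l \right)} = \left(-4 - 3\right) \left(-4 + l\right) = - 7 \left(-4 + l\right) = 28 - 7 l$)
$- 15 U{\left(-1 \right)} \left(D{\left(-3,-5 \right)} + 0\right) - 15 = - 15 \left(28 - -7\right) \left(- 5 \left(1 - -15\right) + 0\right) - 15 = - 15 \left(28 + 7\right) \left(- 5 \left(1 + 15\right) + 0\right) - 15 = - 15 \cdot 35 \left(\left(-5\right) 16 + 0\right) - 15 = - 15 \cdot 35 \left(-80 + 0\right) - 15 = - 15 \cdot 35 \left(-80\right) - 15 = \left(-15\right) \left(-2800\right) - 15 = 42000 - 15 = 41985$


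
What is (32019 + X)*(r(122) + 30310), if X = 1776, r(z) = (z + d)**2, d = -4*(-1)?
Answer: 1560855870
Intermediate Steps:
d = 4
r(z) = (4 + z)**2 (r(z) = (z + 4)**2 = (4 + z)**2)
(32019 + X)*(r(122) + 30310) = (32019 + 1776)*((4 + 122)**2 + 30310) = 33795*(126**2 + 30310) = 33795*(15876 + 30310) = 33795*46186 = 1560855870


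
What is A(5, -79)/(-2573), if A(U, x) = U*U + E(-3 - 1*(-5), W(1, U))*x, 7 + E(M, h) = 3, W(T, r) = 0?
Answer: -11/83 ≈ -0.13253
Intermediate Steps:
E(M, h) = -4 (E(M, h) = -7 + 3 = -4)
A(U, x) = U² - 4*x (A(U, x) = U*U - 4*x = U² - 4*x)
A(5, -79)/(-2573) = (5² - 4*(-79))/(-2573) = (25 + 316)*(-1/2573) = 341*(-1/2573) = -11/83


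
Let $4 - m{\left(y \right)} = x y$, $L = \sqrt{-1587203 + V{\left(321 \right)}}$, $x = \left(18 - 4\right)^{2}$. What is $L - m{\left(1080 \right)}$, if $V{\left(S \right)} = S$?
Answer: $211676 + i \sqrt{1586882} \approx 2.1168 \cdot 10^{5} + 1259.7 i$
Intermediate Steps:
$x = 196$ ($x = 14^{2} = 196$)
$L = i \sqrt{1586882}$ ($L = \sqrt{-1587203 + 321} = \sqrt{-1586882} = i \sqrt{1586882} \approx 1259.7 i$)
$m{\left(y \right)} = 4 - 196 y$
$L - m{\left(1080 \right)} = i \sqrt{1586882} - \left(4 - 211680\right) = i \sqrt{1586882} - -211676 = i \sqrt{1586882} + 211676 = 211676 + i \sqrt{1586882}$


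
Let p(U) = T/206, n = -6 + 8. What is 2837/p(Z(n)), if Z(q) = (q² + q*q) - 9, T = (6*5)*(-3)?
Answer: -292211/45 ≈ -6493.6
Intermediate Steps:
T = -90 (T = 30*(-3) = -90)
n = 2
Z(q) = -9 + 2*q² (Z(q) = (q² + q²) - 9 = 2*q² - 9 = -9 + 2*q²)
p(U) = -45/103 (p(U) = -90/206 = -90*1/206 = -45/103)
2837/p(Z(n)) = 2837/(-45/103) = 2837*(-103/45) = -292211/45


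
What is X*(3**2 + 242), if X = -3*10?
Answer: -7530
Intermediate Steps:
X = -30
X*(3**2 + 242) = -30*(3**2 + 242) = -30*(9 + 242) = -30*251 = -7530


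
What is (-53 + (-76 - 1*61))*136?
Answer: -25840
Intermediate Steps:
(-53 + (-76 - 1*61))*136 = (-53 + (-76 - 61))*136 = (-53 - 137)*136 = -190*136 = -25840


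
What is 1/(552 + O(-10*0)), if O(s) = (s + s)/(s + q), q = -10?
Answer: 1/552 ≈ 0.0018116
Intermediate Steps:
O(s) = 2*s/(-10 + s) (O(s) = (s + s)/(s - 10) = (2*s)/(-10 + s) = 2*s/(-10 + s))
1/(552 + O(-10*0)) = 1/(552 + 2*(-10*0)/(-10 - 10*0)) = 1/(552 + 2*0/(-10 + 0)) = 1/(552 + 2*0/(-10)) = 1/(552 + 2*0*(-1/10)) = 1/(552 + 0) = 1/552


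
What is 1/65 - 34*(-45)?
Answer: 99451/65 ≈ 1530.0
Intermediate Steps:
1/65 - 34*(-45) = 1/65 + 1530 = 99451/65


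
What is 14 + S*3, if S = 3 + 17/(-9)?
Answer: 52/3 ≈ 17.333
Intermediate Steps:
S = 10/9 (S = 3 + 17*(-⅑) = 3 - 17/9 = 10/9 ≈ 1.1111)
14 + S*3 = 14 + (10/9)*3 = 14 + 10/3 = 52/3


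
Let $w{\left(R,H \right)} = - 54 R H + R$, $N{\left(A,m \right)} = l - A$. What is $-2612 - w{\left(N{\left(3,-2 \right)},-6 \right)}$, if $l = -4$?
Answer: $-337$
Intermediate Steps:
$N{\left(A,m \right)} = -4 - A$
$w{\left(R,H \right)} = R - 54 H R$ ($w{\left(R,H \right)} = - 54 H R + R = R - 54 H R$)
$-2612 - w{\left(N{\left(3,-2 \right)},-6 \right)} = -2612 - \left(-4 - 3\right) \left(1 - -324\right) = -2612 - \left(-4 - 3\right) \left(1 + 324\right) = -2612 - \left(-7\right) 325 = -2612 - -2275 = -2612 + 2275 = -337$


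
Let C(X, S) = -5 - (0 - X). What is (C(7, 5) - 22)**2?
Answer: 400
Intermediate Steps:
C(X, S) = -5 + X (C(X, S) = -5 - (-1)*X = -5 + X)
(C(7, 5) - 22)**2 = ((-5 + 7) - 22)**2 = (2 - 22)**2 = (-20)**2 = 400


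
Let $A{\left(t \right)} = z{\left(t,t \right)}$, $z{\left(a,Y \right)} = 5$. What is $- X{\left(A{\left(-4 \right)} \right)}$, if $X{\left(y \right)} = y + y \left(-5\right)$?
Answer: $20$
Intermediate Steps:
$A{\left(t \right)} = 5$
$X{\left(y \right)} = - 4 y$ ($X{\left(y \right)} = y - 5 y = - 4 y$)
$- X{\left(A{\left(-4 \right)} \right)} = - \left(-4\right) 5 = \left(-1\right) \left(-20\right) = 20$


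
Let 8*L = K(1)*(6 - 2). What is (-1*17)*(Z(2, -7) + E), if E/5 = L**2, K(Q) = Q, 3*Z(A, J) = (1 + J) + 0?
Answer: 51/4 ≈ 12.750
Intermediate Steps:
Z(A, J) = 1/3 + J/3 (Z(A, J) = ((1 + J) + 0)/3 = (1 + J)/3 = 1/3 + J/3)
L = 1/2 (L = (1*(6 - 2))/8 = (1*4)/8 = (1/8)*4 = 1/2 ≈ 0.50000)
E = 5/4 (E = 5*(1/2)**2 = 5*(1/4) = 5/4 ≈ 1.2500)
(-1*17)*(Z(2, -7) + E) = (-1*17)*((1/3 + (1/3)*(-7)) + 5/4) = -17*((1/3 - 7/3) + 5/4) = -17*(-2 + 5/4) = -17*(-3/4) = 51/4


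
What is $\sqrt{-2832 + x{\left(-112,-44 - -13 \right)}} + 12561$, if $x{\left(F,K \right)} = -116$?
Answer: $12561 + 2 i \sqrt{737} \approx 12561.0 + 54.295 i$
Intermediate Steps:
$\sqrt{-2832 + x{\left(-112,-44 - -13 \right)}} + 12561 = \sqrt{-2832 - 116} + 12561 = \sqrt{-2948} + 12561 = 2 i \sqrt{737} + 12561 = 12561 + 2 i \sqrt{737}$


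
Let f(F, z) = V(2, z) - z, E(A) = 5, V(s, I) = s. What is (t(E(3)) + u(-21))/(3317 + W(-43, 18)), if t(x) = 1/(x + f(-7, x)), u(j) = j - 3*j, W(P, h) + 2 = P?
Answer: 85/6544 ≈ 0.012989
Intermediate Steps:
W(P, h) = -2 + P
u(j) = -2*j
f(F, z) = 2 - z
t(x) = ½ (t(x) = 1/(x + (2 - x)) = 1/2 = ½)
(t(E(3)) + u(-21))/(3317 + W(-43, 18)) = (½ - 2*(-21))/(3317 + (-2 - 43)) = (½ + 42)/(3317 - 45) = (85/2)/3272 = (85/2)*(1/3272) = 85/6544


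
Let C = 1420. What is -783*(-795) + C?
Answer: 623905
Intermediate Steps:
-783*(-795) + C = -783*(-795) + 1420 = 622485 + 1420 = 623905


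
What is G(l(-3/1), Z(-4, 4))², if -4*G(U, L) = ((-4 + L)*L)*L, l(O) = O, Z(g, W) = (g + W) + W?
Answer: 0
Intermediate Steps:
Z(g, W) = g + 2*W (Z(g, W) = (W + g) + W = g + 2*W)
G(U, L) = -L²*(-4 + L)/4 (G(U, L) = -(-4 + L)*L*L/4 = -L*(-4 + L)*L/4 = -L²*(-4 + L)/4)
G(l(-3/1), Z(-4, 4))² = ((-4 + 2*4)²*(4 - (-4 + 2*4))/4)² = ((-4 + 8)²*(4 - (-4 + 8))/4)² = ((¼)*4²*(4 - 1*4))² = ((¼)*16*(4 - 4))² = ((¼)*16*0)² = 0² = 0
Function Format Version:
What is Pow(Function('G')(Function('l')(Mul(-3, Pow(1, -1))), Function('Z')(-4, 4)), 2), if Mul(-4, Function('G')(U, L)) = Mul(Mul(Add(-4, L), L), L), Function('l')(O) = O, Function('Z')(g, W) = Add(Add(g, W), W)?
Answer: 0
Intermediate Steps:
Function('Z')(g, W) = Add(g, Mul(2, W)) (Function('Z')(g, W) = Add(Add(W, g), W) = Add(g, Mul(2, W)))
Function('G')(U, L) = Mul(Rational(-1, 4), Pow(L, 2), Add(-4, L)) (Function('G')(U, L) = Mul(Rational(-1, 4), Mul(Mul(Add(-4, L), L), L)) = Mul(Rational(-1, 4), Mul(Mul(L, Add(-4, L)), L)) = Mul(Rational(-1, 4), Mul(Pow(L, 2), Add(-4, L))) = Mul(Rational(-1, 4), Pow(L, 2), Add(-4, L)))
Pow(Function('G')(Function('l')(Mul(-3, Pow(1, -1))), Function('Z')(-4, 4)), 2) = Pow(Mul(Rational(1, 4), Pow(Add(-4, Mul(2, 4)), 2), Add(4, Mul(-1, Add(-4, Mul(2, 4))))), 2) = Pow(Mul(Rational(1, 4), Pow(Add(-4, 8), 2), Add(4, Mul(-1, Add(-4, 8)))), 2) = Pow(Mul(Rational(1, 4), Pow(4, 2), Add(4, Mul(-1, 4))), 2) = Pow(Mul(Rational(1, 4), 16, Add(4, -4)), 2) = Pow(Mul(Rational(1, 4), 16, 0), 2) = Pow(0, 2) = 0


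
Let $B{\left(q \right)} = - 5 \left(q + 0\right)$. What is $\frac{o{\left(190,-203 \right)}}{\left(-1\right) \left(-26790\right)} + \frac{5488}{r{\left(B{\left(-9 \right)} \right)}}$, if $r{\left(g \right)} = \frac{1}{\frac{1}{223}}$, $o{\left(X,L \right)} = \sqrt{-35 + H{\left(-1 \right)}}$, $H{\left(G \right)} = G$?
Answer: $\frac{5488}{223} + \frac{i}{4465} \approx 24.61 + 0.00022396 i$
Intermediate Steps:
$o{\left(X,L \right)} = 6 i$ ($o{\left(X,L \right)} = \sqrt{-35 - 1} = \sqrt{-36} = 6 i$)
$B{\left(q \right)} = - 5 q$
$r{\left(g \right)} = 223$ ($r{\left(g \right)} = \frac{1}{\frac{1}{223}} = 223$)
$\frac{o{\left(190,-203 \right)}}{\left(-1\right) \left(-26790\right)} + \frac{5488}{r{\left(B{\left(-9 \right)} \right)}} = \frac{6 i}{\left(-1\right) \left(-26790\right)} + \frac{5488}{223} = \frac{6 i}{26790} + 5488 \cdot \frac{1}{223} = 6 i \frac{1}{26790} + \frac{5488}{223} = \frac{i}{4465} + \frac{5488}{223} = \frac{5488}{223} + \frac{i}{4465}$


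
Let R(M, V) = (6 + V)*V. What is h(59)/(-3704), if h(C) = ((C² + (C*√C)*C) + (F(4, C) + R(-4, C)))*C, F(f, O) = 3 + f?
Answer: -432057/3704 - 205379*√59/3704 ≈ -542.55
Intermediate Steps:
R(M, V) = V*(6 + V)
h(C) = C*(7 + C² + C^(5/2) + C*(6 + C)) (h(C) = ((C² + (C*√C)*C) + ((3 + 4) + C*(6 + C)))*C = ((C² + C^(3/2)*C) + (7 + C*(6 + C)))*C = ((C² + C^(5/2)) + (7 + C*(6 + C)))*C = (7 + C² + C^(5/2) + C*(6 + C))*C = C*(7 + C² + C^(5/2) + C*(6 + C)))
h(59)/(-3704) = (59³ + 59^(7/2) + 7*59 + 59²*(6 + 59))/(-3704) = (205379 + 205379*√59 + 413 + 3481*65)*(-1/3704) = (205379 + 205379*√59 + 413 + 226265)*(-1/3704) = (432057 + 205379*√59)*(-1/3704) = -432057/3704 - 205379*√59/3704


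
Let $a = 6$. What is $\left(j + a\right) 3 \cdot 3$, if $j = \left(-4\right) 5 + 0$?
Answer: $-126$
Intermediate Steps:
$j = -20$ ($j = -20 + 0 = -20$)
$\left(j + a\right) 3 \cdot 3 = \left(-20 + 6\right) 3 \cdot 3 = \left(-14\right) 9 = -126$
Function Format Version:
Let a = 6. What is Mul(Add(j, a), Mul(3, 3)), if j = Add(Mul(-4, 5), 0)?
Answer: -126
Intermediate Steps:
j = -20 (j = Add(-20, 0) = -20)
Mul(Add(j, a), Mul(3, 3)) = Mul(Add(-20, 6), Mul(3, 3)) = Mul(-14, 9) = -126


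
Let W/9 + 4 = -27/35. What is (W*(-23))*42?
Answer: 207414/5 ≈ 41483.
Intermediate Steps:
W = -1503/35 (W = -36 + 9*(-27/35) = -36 - 243/35 = -1503/35 ≈ -42.943)
(W*(-23))*42 = -1503/35*(-23)*42 = (34569/35)*42 = 207414/5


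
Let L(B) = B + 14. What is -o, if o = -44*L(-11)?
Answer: 132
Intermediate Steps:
L(B) = 14 + B
o = -132 (o = -44*(14 - 11) = -44*3 = -132)
-o = -1*(-132) = 132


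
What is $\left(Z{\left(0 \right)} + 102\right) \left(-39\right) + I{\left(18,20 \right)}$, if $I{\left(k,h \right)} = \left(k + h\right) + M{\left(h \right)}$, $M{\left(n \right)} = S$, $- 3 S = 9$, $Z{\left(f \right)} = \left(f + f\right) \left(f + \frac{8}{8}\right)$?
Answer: $-3943$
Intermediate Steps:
$Z{\left(f \right)} = 2 f \left(1 + f\right)$ ($Z{\left(f \right)} = 2 f \left(f + 8 \cdot \frac{1}{8}\right) = 2 f \left(f + 1\right) = 2 f \left(1 + f\right)$)
$S = -3$ ($S = \left(- \frac{1}{3}\right) 9 = -3$)
$M{\left(n \right)} = -3$
$I{\left(k,h \right)} = -3 + h + k$ ($I{\left(k,h \right)} = \left(k + h\right) - 3 = \left(h + k\right) - 3 = -3 + h + k$)
$\left(Z{\left(0 \right)} + 102\right) \left(-39\right) + I{\left(18,20 \right)} = \left(2 \cdot 0 \left(1 + 0\right) + 102\right) \left(-39\right) + \left(-3 + 20 + 18\right) = \left(2 \cdot 0 \cdot 1 + 102\right) \left(-39\right) + 35 = \left(0 + 102\right) \left(-39\right) + 35 = 102 \left(-39\right) + 35 = -3978 + 35 = -3943$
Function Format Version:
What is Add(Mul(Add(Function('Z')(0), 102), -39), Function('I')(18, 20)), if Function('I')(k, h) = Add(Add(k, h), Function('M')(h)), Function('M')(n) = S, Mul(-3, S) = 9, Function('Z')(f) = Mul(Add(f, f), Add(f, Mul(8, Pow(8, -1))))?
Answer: -3943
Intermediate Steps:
Function('Z')(f) = Mul(2, f, Add(1, f)) (Function('Z')(f) = Mul(Mul(2, f), Add(f, Mul(8, Rational(1, 8)))) = Mul(Mul(2, f), Add(f, 1)) = Mul(Mul(2, f), Add(1, f)) = Mul(2, f, Add(1, f)))
S = -3 (S = Mul(Rational(-1, 3), 9) = -3)
Function('M')(n) = -3
Function('I')(k, h) = Add(-3, h, k) (Function('I')(k, h) = Add(Add(k, h), -3) = Add(Add(h, k), -3) = Add(-3, h, k))
Add(Mul(Add(Function('Z')(0), 102), -39), Function('I')(18, 20)) = Add(Mul(Add(Mul(2, 0, Add(1, 0)), 102), -39), Add(-3, 20, 18)) = Add(Mul(Add(Mul(2, 0, 1), 102), -39), 35) = Add(Mul(Add(0, 102), -39), 35) = Add(Mul(102, -39), 35) = Add(-3978, 35) = -3943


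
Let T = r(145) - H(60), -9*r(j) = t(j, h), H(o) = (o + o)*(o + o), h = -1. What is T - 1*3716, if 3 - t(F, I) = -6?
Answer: -18117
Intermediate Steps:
t(F, I) = 9 (t(F, I) = 3 - 1*(-6) = 3 + 6 = 9)
H(o) = 4*o² (H(o) = (2*o)*(2*o) = 4*o²)
r(j) = -1 (r(j) = -⅑*9 = -1)
T = -14401 (T = -1 - 4*60² = -1 - 4*3600 = -1 - 1*14400 = -1 - 14400 = -14401)
T - 1*3716 = -14401 - 1*3716 = -14401 - 3716 = -18117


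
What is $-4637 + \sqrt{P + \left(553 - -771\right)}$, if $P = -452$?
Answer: $-4637 + 2 \sqrt{218} \approx -4607.5$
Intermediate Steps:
$-4637 + \sqrt{P + \left(553 - -771\right)} = -4637 + \sqrt{-452 + \left(553 - -771\right)} = -4637 + \sqrt{-452 + \left(553 + 771\right)} = -4637 + \sqrt{-452 + 1324} = -4637 + \sqrt{872} = -4637 + 2 \sqrt{218}$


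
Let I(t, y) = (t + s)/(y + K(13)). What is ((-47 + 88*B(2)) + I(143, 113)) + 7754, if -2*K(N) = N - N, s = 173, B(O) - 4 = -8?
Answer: 831431/113 ≈ 7357.8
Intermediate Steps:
B(O) = -4 (B(O) = 4 - 8 = -4)
K(N) = 0 (K(N) = -(N - N)/2 = -½*0 = 0)
I(t, y) = (173 + t)/y (I(t, y) = (t + 173)/(y + 0) = (173 + t)/y)
((-47 + 88*B(2)) + I(143, 113)) + 7754 = ((-47 + 88*(-4)) + (173 + 143)/113) + 7754 = ((-47 - 352) + (1/113)*316) + 7754 = (-399 + 316/113) + 7754 = -44771/113 + 7754 = 831431/113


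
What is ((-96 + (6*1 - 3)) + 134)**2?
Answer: 1681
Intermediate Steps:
((-96 + (6*1 - 3)) + 134)**2 = ((-96 + (6 - 3)) + 134)**2 = ((-96 + 3) + 134)**2 = (-93 + 134)**2 = 41**2 = 1681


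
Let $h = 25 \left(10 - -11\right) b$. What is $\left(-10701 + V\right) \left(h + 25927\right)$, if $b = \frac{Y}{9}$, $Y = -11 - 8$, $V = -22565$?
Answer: $- \frac{2476853296}{3} \approx -8.2562 \cdot 10^{8}$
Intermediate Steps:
$Y = -19$
$b = - \frac{19}{9} \approx -2.1111$
$h = - \frac{3325}{3}$ ($h = 25 \left(10 - -11\right) \left(- \frac{19}{9}\right) = 25 \left(10 + 11\right) \left(- \frac{19}{9}\right) = 25 \cdot 21 \left(- \frac{19}{9}\right) = 525 \left(- \frac{19}{9}\right) = - \frac{3325}{3} \approx -1108.3$)
$\left(-10701 + V\right) \left(h + 25927\right) = \left(-10701 - 22565\right) \left(- \frac{3325}{3} + 25927\right) = \left(-33266\right) \frac{74456}{3} = - \frac{2476853296}{3}$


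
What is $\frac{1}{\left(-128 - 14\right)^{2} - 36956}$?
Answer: $- \frac{1}{16792} \approx -5.9552 \cdot 10^{-5}$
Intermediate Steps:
$\frac{1}{\left(-128 - 14\right)^{2} - 36956} = \frac{1}{\left(-142\right)^{2} - 36956} = \frac{1}{20164 - 36956} = \frac{1}{-16792} = - \frac{1}{16792}$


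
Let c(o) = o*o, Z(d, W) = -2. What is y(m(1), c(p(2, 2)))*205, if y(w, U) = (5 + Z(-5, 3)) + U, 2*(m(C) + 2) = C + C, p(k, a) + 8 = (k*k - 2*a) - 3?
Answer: 25420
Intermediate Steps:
p(k, a) = -11 + k² - 2*a (p(k, a) = -8 + ((k*k - 2*a) - 3) = -8 + ((k² - 2*a) - 3) = -8 + (-3 + k² - 2*a) = -11 + k² - 2*a)
m(C) = -2 + C (m(C) = -2 + (C + C)/2 = -2 + (2*C)/2 = -2 + C)
c(o) = o²
y(w, U) = 3 + U (y(w, U) = (5 - 2) + U = 3 + U)
y(m(1), c(p(2, 2)))*205 = (3 + (-11 + 2² - 2*2)²)*205 = (3 + (-11 + 4 - 4)²)*205 = (3 + (-11)²)*205 = (3 + 121)*205 = 124*205 = 25420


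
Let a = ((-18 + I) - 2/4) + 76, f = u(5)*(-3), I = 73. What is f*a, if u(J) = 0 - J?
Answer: 3915/2 ≈ 1957.5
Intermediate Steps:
u(J) = -J
f = 15 (f = -1*5*(-3) = -5*(-3) = 15)
a = 261/2 (a = ((-18 + 73) - 2/4) + 76 = (55 - 2*1/4) + 76 = (55 - 1/2) + 76 = 109/2 + 76 = 261/2 ≈ 130.50)
f*a = 15*(261/2) = 3915/2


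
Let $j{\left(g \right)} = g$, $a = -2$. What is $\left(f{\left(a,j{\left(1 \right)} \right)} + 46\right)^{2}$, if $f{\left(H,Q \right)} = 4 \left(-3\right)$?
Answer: $1156$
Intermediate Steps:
$f{\left(H,Q \right)} = -12$
$\left(f{\left(a,j{\left(1 \right)} \right)} + 46\right)^{2} = \left(-12 + 46\right)^{2} = 34^{2} = 1156$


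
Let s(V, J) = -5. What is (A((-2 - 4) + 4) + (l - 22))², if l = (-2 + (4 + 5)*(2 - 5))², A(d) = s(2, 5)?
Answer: 662596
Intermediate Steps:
A(d) = -5
l = 841 (l = (-2 + 9*(-3))² = (-2 - 27)² = (-29)² = 841)
(A((-2 - 4) + 4) + (l - 22))² = (-5 + (841 - 22))² = (-5 + 819)² = 814² = 662596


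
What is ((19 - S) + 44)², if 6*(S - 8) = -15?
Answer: 13225/4 ≈ 3306.3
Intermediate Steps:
S = 11/2 (S = 8 + (⅙)*(-15) = 8 - 5/2 = 11/2 ≈ 5.5000)
((19 - S) + 44)² = ((19 - 1*11/2) + 44)² = ((19 - 11/2) + 44)² = (27/2 + 44)² = (115/2)² = 13225/4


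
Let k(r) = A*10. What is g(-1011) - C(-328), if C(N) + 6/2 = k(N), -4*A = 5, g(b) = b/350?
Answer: 2207/175 ≈ 12.611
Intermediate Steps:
g(b) = b/350 (g(b) = b*(1/350) = b/350)
A = -5/4 (A = -¼*5 = -5/4 ≈ -1.2500)
k(r) = -25/2 (k(r) = -5/4*10 = -25/2)
C(N) = -31/2 (C(N) = -3 - 25/2 = -31/2)
g(-1011) - C(-328) = (1/350)*(-1011) - 1*(-31/2) = -1011/350 + 31/2 = 2207/175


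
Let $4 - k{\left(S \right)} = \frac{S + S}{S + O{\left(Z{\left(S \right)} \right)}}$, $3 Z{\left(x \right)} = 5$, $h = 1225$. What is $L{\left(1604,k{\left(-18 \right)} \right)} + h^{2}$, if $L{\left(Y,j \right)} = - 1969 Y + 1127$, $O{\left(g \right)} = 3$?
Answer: $-1656524$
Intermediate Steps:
$Z{\left(x \right)} = \frac{5}{3}$ ($Z{\left(x \right)} = \frac{1}{3} \cdot 5 = \frac{5}{3}$)
$k{\left(S \right)} = 4 - \frac{2 S}{3 + S}$ ($k{\left(S \right)} = 4 - \frac{S + S}{S + 3} = 4 - \frac{2 S}{3 + S}$)
$L{\left(Y,j \right)} = 1127 - 1969 Y$
$L{\left(1604,k{\left(-18 \right)} \right)} + h^{2} = \left(1127 - 3158276\right) + 1225^{2} = \left(1127 - 3158276\right) + 1500625 = -3157149 + 1500625 = -1656524$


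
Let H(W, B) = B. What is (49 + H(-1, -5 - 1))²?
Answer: 1849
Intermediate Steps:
(49 + H(-1, -5 - 1))² = (49 + (-5 - 1))² = (49 - 6)² = 43² = 1849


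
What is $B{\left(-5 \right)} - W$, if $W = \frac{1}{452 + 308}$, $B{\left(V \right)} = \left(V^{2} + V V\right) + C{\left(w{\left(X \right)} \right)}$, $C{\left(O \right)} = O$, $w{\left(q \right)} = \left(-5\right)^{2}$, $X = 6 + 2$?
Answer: $\frac{56999}{760} \approx 74.999$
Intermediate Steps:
$X = 8$
$w{\left(q \right)} = 25$
$B{\left(V \right)} = 25 + 2 V^{2}$ ($B{\left(V \right)} = \left(V^{2} + V V\right) + 25 = \left(V^{2} + V^{2}\right) + 25 = 2 V^{2} + 25 = 25 + 2 V^{2}$)
$W = \frac{1}{760} \approx 0.0013158$
$B{\left(-5 \right)} - W = \left(25 + 2 \left(-5\right)^{2}\right) - \frac{1}{760} = \left(25 + 2 \cdot 25\right) - \frac{1}{760} = \left(25 + 50\right) - \frac{1}{760} = 75 - \frac{1}{760} = \frac{56999}{760}$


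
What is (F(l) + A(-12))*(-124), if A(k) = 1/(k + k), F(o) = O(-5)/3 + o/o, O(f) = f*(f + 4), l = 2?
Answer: -651/2 ≈ -325.50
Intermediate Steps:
O(f) = f*(4 + f)
F(o) = 8/3 (F(o) = -5*(4 - 5)/3 + o/o = -5*(-1)*(⅓) + 1 = 5*(⅓) + 1 = 5/3 + 1 = 8/3)
A(k) = 1/(2*k)
(F(l) + A(-12))*(-124) = (8/3 + (½)/(-12))*(-124) = (8/3 + (½)*(-1/12))*(-124) = (8/3 - 1/24)*(-124) = (21/8)*(-124) = -651/2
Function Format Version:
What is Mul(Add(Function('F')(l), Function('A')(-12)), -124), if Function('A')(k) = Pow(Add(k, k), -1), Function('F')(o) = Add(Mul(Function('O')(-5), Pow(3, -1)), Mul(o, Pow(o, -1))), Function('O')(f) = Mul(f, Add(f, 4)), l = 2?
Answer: Rational(-651, 2) ≈ -325.50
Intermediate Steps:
Function('O')(f) = Mul(f, Add(4, f))
Function('F')(o) = Rational(8, 3) (Function('F')(o) = Add(Mul(Mul(-5, Add(4, -5)), Pow(3, -1)), Mul(o, Pow(o, -1))) = Add(Mul(Mul(-5, -1), Rational(1, 3)), 1) = Add(Mul(5, Rational(1, 3)), 1) = Add(Rational(5, 3), 1) = Rational(8, 3))
Function('A')(k) = Mul(Rational(1, 2), Pow(k, -1)) (Function('A')(k) = Pow(Mul(2, k), -1) = Mul(Rational(1, 2), Pow(k, -1)))
Mul(Add(Function('F')(l), Function('A')(-12)), -124) = Mul(Add(Rational(8, 3), Mul(Rational(1, 2), Pow(-12, -1))), -124) = Mul(Add(Rational(8, 3), Mul(Rational(1, 2), Rational(-1, 12))), -124) = Mul(Add(Rational(8, 3), Rational(-1, 24)), -124) = Mul(Rational(21, 8), -124) = Rational(-651, 2)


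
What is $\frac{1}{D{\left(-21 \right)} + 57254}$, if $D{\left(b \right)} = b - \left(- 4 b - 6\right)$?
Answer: $\frac{1}{57155} \approx 1.7496 \cdot 10^{-5}$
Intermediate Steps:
$D{\left(b \right)} = 6 + 5 b$ ($D{\left(b \right)} = b - \left(-6 - 4 b\right) = b + \left(6 + 4 b\right) = 6 + 5 b$)
$\frac{1}{D{\left(-21 \right)} + 57254} = \frac{1}{\left(6 + 5 \left(-21\right)\right) + 57254} = \frac{1}{\left(6 - 105\right) + 57254} = \frac{1}{-99 + 57254} = \frac{1}{57155}$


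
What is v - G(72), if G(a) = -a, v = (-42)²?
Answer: 1836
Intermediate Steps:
v = 1764
v - G(72) = 1764 - (-1)*72 = 1764 - 1*(-72) = 1764 + 72 = 1836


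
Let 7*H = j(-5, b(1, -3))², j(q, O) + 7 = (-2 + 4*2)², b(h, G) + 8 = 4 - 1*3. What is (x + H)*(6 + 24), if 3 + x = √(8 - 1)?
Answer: 24600/7 + 30*√7 ≈ 3593.7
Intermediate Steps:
b(h, G) = -7 (b(h, G) = -8 + (4 - 1*3) = -8 + (4 - 3) = -8 + 1 = -7)
j(q, O) = 29 (j(q, O) = -7 + (-2 + 4*2)² = -7 + (-2 + 8)² = -7 + 6² = -7 + 36 = 29)
x = -3 + √7 (x = -3 + √(8 - 1) = -3 + √7 ≈ -0.35425)
H = 841/7 (H = (⅐)*29² = (⅐)*841 = 841/7 ≈ 120.14)
(x + H)*(6 + 24) = ((-3 + √7) + 841/7)*(6 + 24) = (820/7 + √7)*30 = 24600/7 + 30*√7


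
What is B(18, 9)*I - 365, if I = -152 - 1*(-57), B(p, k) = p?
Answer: -2075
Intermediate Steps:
I = -95 (I = -152 + 57 = -95)
B(18, 9)*I - 365 = 18*(-95) - 365 = -1710 - 365 = -2075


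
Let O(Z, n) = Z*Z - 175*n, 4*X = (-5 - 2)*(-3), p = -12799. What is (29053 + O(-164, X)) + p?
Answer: 168925/4 ≈ 42231.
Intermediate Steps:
X = 21/4 (X = ((-5 - 2)*(-3))/4 = (-7*(-3))/4 = (1/4)*21 = 21/4 ≈ 5.2500)
O(Z, n) = Z**2 - 175*n
(29053 + O(-164, X)) + p = (29053 + ((-164)**2 - 175*21/4)) - 12799 = (29053 + (26896 - 3675/4)) - 12799 = (29053 + 103909/4) - 12799 = 220121/4 - 12799 = 168925/4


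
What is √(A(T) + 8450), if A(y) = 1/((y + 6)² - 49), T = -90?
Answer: √8466908593/1001 ≈ 91.924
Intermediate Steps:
A(y) = 1/(-49 + (6 + y)²) (A(y) = 1/((6 + y)² - 49) = 1/(-49 + (6 + y)²))
√(A(T) + 8450) = √(1/(-49 + (6 - 90)²) + 8450) = √(1/(-49 + (-84)²) + 8450) = √(1/(-49 + 7056) + 8450) = √(1/7007 + 8450) = √(59209151/7007) = √8466908593/1001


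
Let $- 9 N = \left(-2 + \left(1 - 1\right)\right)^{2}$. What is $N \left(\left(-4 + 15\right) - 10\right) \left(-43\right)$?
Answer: $\frac{172}{9} \approx 19.111$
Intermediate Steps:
$N = - \frac{4}{9}$ ($N = - \frac{\left(-2 + \left(1 - 1\right)\right)^{2}}{9} = - \frac{\left(-2 + 0\right)^{2}}{9} = - \frac{\left(-2\right)^{2}}{9} = \left(- \frac{1}{9}\right) 4 = - \frac{4}{9} \approx -0.44444$)
$N \left(\left(-4 + 15\right) - 10\right) \left(-43\right) = - \frac{4 \left(\left(-4 + 15\right) - 10\right)}{9} \left(-43\right) = - \frac{4 \left(11 - 10\right)}{9} \left(-43\right) = \left(- \frac{4}{9}\right) 1 \left(-43\right) = \left(- \frac{4}{9}\right) \left(-43\right) = \frac{172}{9}$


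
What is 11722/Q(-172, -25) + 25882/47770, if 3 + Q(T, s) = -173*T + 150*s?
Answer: 616484793/621081655 ≈ 0.99260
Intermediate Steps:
Q(T, s) = -3 - 173*T + 150*s (Q(T, s) = -3 + (-173*T + 150*s) = -3 - 173*T + 150*s)
11722/Q(-172, -25) + 25882/47770 = 11722/(-3 - 173*(-172) + 150*(-25)) + 25882/47770 = 11722/(-3 + 29756 - 3750) + 25882*(1/47770) = 11722/26003 + 12941/23885 = 616484793/621081655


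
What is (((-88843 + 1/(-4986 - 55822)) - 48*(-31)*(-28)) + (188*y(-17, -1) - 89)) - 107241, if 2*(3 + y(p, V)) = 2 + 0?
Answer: -14485256105/60808 ≈ -2.3821e+5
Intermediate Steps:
y(p, V) = -2 (y(p, V) = -3 + (2 + 0)/2 = -3 + (½)*2 = -3 + 1 = -2)
(((-88843 + 1/(-4986 - 55822)) - 48*(-31)*(-28)) + (188*y(-17, -1) - 89)) - 107241 = (((-88843 + 1/(-4986 - 55822)) - 48*(-31)*(-28)) + (188*(-2) - 89)) - 107241 = (((-88843 + 1/(-60808)) + 1488*(-28)) + (-376 - 89)) - 107241 = (((-88843 - 1/60808) - 41664) - 465) - 107241 = ((-5402365145/60808 - 41664) - 465) - 107241 = (-7935869657/60808 - 465) - 107241 = -7964145377/60808 - 107241 = -14485256105/60808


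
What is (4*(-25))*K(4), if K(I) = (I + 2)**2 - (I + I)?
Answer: -2800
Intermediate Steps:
K(I) = (2 + I)**2 - 2*I
(4*(-25))*K(4) = (4*(-25))*((2 + 4)**2 - 2*4) = -100*(6**2 - 8) = -100*(36 - 8) = -100*28 = -2800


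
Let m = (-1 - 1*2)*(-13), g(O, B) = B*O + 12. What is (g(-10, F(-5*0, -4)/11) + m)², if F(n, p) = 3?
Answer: 281961/121 ≈ 2330.3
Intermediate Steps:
g(O, B) = 12 + B*O
m = 39 (m = (-1 - 2)*(-13) = -3*(-13) = 39)
(g(-10, F(-5*0, -4)/11) + m)² = ((12 + (3/11)*(-10)) + 39)² = ((12 - 30/11) + 39)² = (102/11 + 39)² = (531/11)² = 281961/121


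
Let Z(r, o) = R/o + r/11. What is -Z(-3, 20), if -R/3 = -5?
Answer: -21/44 ≈ -0.47727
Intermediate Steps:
R = 15 (R = -3*(-5) = 15)
Z(r, o) = 15/o + r/11
-Z(-3, 20) = -(15/20 + (1/11)*(-3)) = -(15*(1/20) - 3/11) = -(¾ - 3/11) = -1*21/44 = -21/44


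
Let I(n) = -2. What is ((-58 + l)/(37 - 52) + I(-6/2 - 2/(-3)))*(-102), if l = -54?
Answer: -2788/5 ≈ -557.60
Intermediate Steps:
((-58 + l)/(37 - 52) + I(-6/2 - 2/(-3)))*(-102) = ((-58 - 54)/(37 - 52) - 2)*(-102) = (-112/(-15) - 2)*(-102) = (-112*(-1/15) - 2)*(-102) = (112/15 - 2)*(-102) = (82/15)*(-102) = -2788/5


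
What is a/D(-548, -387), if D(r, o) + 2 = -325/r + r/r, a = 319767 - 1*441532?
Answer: 66727220/223 ≈ 2.9923e+5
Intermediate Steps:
a = -121765 (a = 319767 - 441532 = -121765)
D(r, o) = -1 - 325/r (D(r, o) = -2 + (-325/r + r/r) = -2 + (-325/r + 1) = -2 + (1 - 325/r) = -1 - 325/r)
a/D(-548, -387) = -121765*(-548/(-325 - 1*(-548))) = -121765*(-548/(-325 + 548)) = -121765/((-1/548*223)) = -121765/(-223/548) = -121765*(-548/223) = 66727220/223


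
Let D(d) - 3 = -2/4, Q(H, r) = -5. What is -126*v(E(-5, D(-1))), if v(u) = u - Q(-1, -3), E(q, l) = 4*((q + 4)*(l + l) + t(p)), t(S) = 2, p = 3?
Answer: 882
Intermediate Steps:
D(d) = 5/2 (D(d) = 3 - 2/4 = 3 - 2*¼ = 3 - ½ = 5/2)
E(q, l) = 8 + 8*l*(4 + q) (E(q, l) = 4*((q + 4)*(l + l) + 2) = 4*((4 + q)*(2*l) + 2) = 4*(2*l*(4 + q) + 2) = 4*(2 + 2*l*(4 + q)) = 8 + 8*l*(4 + q))
v(u) = 5 + u (v(u) = u - 1*(-5) = u + 5 = 5 + u)
-126*v(E(-5, D(-1))) = -126*(5 + (8 + 32*(5/2) + 8*(5/2)*(-5))) = -126*(5 + (8 + 80 - 100)) = -126*(5 - 12) = -126*(-7) = 882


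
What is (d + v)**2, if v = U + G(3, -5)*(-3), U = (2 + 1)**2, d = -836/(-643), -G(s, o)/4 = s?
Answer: 886312441/413449 ≈ 2143.7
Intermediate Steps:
G(s, o) = -4*s
d = 836/643 (d = -836*(-1/643) = 836/643 ≈ 1.3002)
U = 9 (U = 3**2 = 9)
v = 45 (v = 9 - 4*3*(-3) = 9 - 12*(-3) = 9 + 36 = 45)
(d + v)**2 = (836/643 + 45)**2 = (29771/643)**2 = 886312441/413449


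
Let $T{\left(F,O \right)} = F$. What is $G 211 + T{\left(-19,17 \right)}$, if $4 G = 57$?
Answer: $\frac{11951}{4} \approx 2987.8$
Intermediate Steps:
$G = \frac{57}{4}$ ($G = \frac{1}{4} \cdot 57 = \frac{57}{4} \approx 14.25$)
$G 211 + T{\left(-19,17 \right)} = \frac{57}{4} \cdot 211 - 19 = \frac{12027}{4} - 19 = \frac{11951}{4}$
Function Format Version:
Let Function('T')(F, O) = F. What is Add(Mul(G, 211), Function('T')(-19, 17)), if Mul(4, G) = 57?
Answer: Rational(11951, 4) ≈ 2987.8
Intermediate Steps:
G = Rational(57, 4) (G = Mul(Rational(1, 4), 57) = Rational(57, 4) ≈ 14.250)
Add(Mul(G, 211), Function('T')(-19, 17)) = Add(Mul(Rational(57, 4), 211), -19) = Add(Rational(12027, 4), -19) = Rational(11951, 4)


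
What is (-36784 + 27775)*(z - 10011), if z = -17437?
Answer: 247279032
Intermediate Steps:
(-36784 + 27775)*(z - 10011) = (-36784 + 27775)*(-17437 - 10011) = -9009*(-27448) = 247279032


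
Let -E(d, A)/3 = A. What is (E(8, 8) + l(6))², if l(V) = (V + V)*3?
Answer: 144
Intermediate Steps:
E(d, A) = -3*A
l(V) = 6*V (l(V) = (2*V)*3 = 6*V)
(E(8, 8) + l(6))² = (-3*8 + 6*6)² = (-24 + 36)² = 12² = 144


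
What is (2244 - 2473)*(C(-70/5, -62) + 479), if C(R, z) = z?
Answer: -95493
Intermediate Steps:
(2244 - 2473)*(C(-70/5, -62) + 479) = (2244 - 2473)*(-62 + 479) = -229*417 = -95493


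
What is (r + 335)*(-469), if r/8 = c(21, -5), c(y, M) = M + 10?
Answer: -175875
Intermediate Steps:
c(y, M) = 10 + M
r = 40 (r = 8*(10 - 5) = 8*5 = 40)
(r + 335)*(-469) = (40 + 335)*(-469) = 375*(-469) = -175875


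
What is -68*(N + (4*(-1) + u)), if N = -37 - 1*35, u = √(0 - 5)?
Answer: 5168 - 68*I*√5 ≈ 5168.0 - 152.05*I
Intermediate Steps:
u = I*√5 (u = √(-5) = I*√5 ≈ 2.2361*I)
N = -72 (N = -37 - 35 = -72)
-68*(N + (4*(-1) + u)) = -68*(-72 + (4*(-1) + I*√5)) = -68*(-72 + (-4 + I*√5)) = -68*(-76 + I*√5) = 5168 - 68*I*√5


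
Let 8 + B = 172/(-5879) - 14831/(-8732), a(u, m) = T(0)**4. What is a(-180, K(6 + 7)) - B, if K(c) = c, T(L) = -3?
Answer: 4483163547/51335428 ≈ 87.331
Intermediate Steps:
a(u, m) = 81 (a(u, m) = (-3)**4 = 81)
B = -324993879/51335428 (B = -8 + (172/(-5879) - 14831/(-8732)) = -8 + (172*(-1/5879) - 14831*(-1/8732)) = -8 + (-172/5879 + 14831/8732) = -8 + 85689545/51335428 = -324993879/51335428 ≈ -6.3308)
a(-180, K(6 + 7)) - B = 81 - 1*(-324993879/51335428) = 81 + 324993879/51335428 = 4483163547/51335428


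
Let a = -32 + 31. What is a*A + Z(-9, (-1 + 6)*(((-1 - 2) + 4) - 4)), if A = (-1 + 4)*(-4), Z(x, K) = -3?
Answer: 9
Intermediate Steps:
a = -1
A = -12 (A = 3*(-4) = -12)
a*A + Z(-9, (-1 + 6)*(((-1 - 2) + 4) - 4)) = -1*(-12) - 3 = 12 - 3 = 9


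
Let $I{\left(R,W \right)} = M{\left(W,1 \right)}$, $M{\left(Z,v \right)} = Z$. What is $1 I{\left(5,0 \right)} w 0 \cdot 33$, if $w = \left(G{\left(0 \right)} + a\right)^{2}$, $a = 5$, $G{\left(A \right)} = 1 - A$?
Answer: $0$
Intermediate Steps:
$I{\left(R,W \right)} = W$
$w = 36$ ($w = \left(\left(1 - 0\right) + 5\right)^{2} = \left(\left(1 + 0\right) + 5\right)^{2} = \left(1 + 5\right)^{2} = 6^{2} = 36$)
$1 I{\left(5,0 \right)} w 0 \cdot 33 = 1 \cdot 0 \cdot 36 \cdot 0 \cdot 33 = 0 \cdot 36 \cdot 0 \cdot 33 = 0 \cdot 0 \cdot 33 = 0 \cdot 33 = 0$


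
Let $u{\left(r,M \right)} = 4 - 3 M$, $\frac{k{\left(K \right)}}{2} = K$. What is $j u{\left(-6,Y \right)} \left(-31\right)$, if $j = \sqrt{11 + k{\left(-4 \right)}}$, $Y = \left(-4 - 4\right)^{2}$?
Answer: $5828 \sqrt{3} \approx 10094.0$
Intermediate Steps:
$Y = 64$ ($Y = \left(-8\right)^{2} = 64$)
$k{\left(K \right)} = 2 K$
$j = \sqrt{3}$ ($j = \sqrt{11 + 2 \left(-4\right)} = \sqrt{11 - 8} = \sqrt{3} \approx 1.732$)
$j u{\left(-6,Y \right)} \left(-31\right) = \sqrt{3} \left(4 - 192\right) \left(-31\right) = \sqrt{3} \left(-188\right) \left(-31\right) = - 188 \sqrt{3} \left(-31\right) = 5828 \sqrt{3}$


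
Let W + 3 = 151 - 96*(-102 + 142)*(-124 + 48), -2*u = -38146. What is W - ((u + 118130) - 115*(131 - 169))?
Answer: 150415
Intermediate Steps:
u = 19073 (u = -1/2*(-38146) = 19073)
W = 291988 (W = -3 + (151 - 96*(-102 + 142)*(-124 + 48)) = -3 + (151 - 3840*(-76)) = -3 + (151 - 96*(-3040)) = -3 + (151 + 291840) = -3 + 291991 = 291988)
W - ((u + 118130) - 115*(131 - 169)) = 291988 - ((19073 + 118130) - 115*(131 - 169)) = 291988 - (137203 - 115*(-38)) = 291988 - (137203 + 4370) = 291988 - 1*141573 = 291988 - 141573 = 150415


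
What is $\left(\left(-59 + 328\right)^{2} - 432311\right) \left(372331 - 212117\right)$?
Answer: $-57669029300$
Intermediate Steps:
$\left(\left(-59 + 328\right)^{2} - 432311\right) \left(372331 - 212117\right) = \left(269^{2} - 432311\right) 160214 = \left(72361 - 432311\right) 160214 = \left(-359950\right) 160214 = -57669029300$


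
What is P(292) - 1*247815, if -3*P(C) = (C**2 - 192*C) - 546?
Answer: -772099/3 ≈ -2.5737e+5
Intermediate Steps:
P(C) = 182 + 64*C - C**2/3 (P(C) = -((C**2 - 192*C) - 546)/3 = -(-546 + C**2 - 192*C)/3 = 182 + 64*C - C**2/3)
P(292) - 1*247815 = (182 + 64*292 - 1/3*292**2) - 1*247815 = (182 + 18688 - 1/3*85264) - 247815 = (182 + 18688 - 85264/3) - 247815 = -28654/3 - 247815 = -772099/3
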